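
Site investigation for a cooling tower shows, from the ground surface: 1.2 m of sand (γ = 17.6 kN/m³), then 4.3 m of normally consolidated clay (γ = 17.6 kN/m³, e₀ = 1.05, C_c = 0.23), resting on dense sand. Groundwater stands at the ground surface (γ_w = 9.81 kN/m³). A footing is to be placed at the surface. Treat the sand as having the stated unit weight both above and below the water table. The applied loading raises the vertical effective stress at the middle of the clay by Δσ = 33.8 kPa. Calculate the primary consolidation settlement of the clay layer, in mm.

Mid-depth of clay below the ground surface: z = 1.2 + 4.3/2 = 3.35 m.
Total vertical stress at mid-clay: σ_v = 17.6×1.2 + 17.6×2.15 = 58.96 kPa.
Pore pressure: u = 9.81×(3.35 − 0) = 32.864 kPa.
Initial effective stress: σ'_0 = σ_v − u = 58.96 − 32.864 = 26.096 kPa.
Final effective stress: σ'_f = σ'_0 + Δσ = 26.096 + 33.8 = 59.896 kPa.
Normally consolidated clay, so the full stress increment lies on the virgin compression line:
S_c = C_c·H/(1+e₀)·log₁₀(σ'_f/σ'_0) = 0.23×4.3/(1+1.05)×log₁₀(59.896/26.096)
    = 0.48244 × 0.36082 = 0.1741 m

S_c ≈ 174 mm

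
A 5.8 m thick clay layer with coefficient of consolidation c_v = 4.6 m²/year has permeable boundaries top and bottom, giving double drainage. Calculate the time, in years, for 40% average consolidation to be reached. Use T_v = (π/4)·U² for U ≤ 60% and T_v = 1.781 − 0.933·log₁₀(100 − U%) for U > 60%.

t ≈ 0.23 years

Drainage path length: H_d = H/2 = 2.9 m (double drainage).
U ≤ 60%: T_v = (π/4)·U² = (π/4)×0.4² = 0.12566.
t = T_v·H_d²/c_v = 0.12566×2.9²/4.6 = 0.2297 years.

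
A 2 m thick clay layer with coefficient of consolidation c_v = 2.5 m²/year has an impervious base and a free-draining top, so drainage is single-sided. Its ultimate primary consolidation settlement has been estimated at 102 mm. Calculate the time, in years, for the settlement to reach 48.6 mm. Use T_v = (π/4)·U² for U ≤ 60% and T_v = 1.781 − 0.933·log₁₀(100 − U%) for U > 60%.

t ≈ 0.285 years

Drainage path length: H_d = H = 2 m (single drainage).
U = S(t)/S_ult = 48.6/102 = 0.4765.
U ≤ 60%: T_v = (π/4)·U² = (π/4)×0.47647² = 0.1783.
t = T_v·H_d²/c_v = 0.1783×2²/2.5 = 0.2853 years.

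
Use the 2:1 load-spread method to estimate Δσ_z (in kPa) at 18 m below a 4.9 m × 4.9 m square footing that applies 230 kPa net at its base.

Δσ_z ≈ 10.5 kPa

By the 2:1 method the load spreads at 1 horizontal : 2 vertical, so at depth z the loaded area has grown by z in each plan dimension:
Δσ = qBL/((B+z)(L+z)) = 230×4.9×4.9/((4.9+18)(4.9+18)) = 10.531 kPa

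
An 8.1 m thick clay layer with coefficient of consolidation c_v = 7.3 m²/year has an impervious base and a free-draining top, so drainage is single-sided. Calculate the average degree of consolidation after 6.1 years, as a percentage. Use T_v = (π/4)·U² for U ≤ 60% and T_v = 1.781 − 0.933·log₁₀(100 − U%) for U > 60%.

U ≈ 84.8 %

Drainage path length: H_d = H = 8.1 m (single drainage).
T_v = c_v·t/H_d² = 7.3×6.1/8.1² = 0.67871.
T_v = 0.67871 corresponds to the U > 60% branch:
U = 1 − 10^((1.781 − T_v)/0.933)/100 = 0.8481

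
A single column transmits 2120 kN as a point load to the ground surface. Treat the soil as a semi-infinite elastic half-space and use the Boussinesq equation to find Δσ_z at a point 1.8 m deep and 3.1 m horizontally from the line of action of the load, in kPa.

Boussinesq vertical stress below a point load on an elastic half-space:
Δσ_z = 3P/(2πz²) · [1 + (r/z)²]^(−5/2)
r/z = 3.1/1.8 = 1.7222; [1+(r/z)²]^(−5/2) = 0.031923.
Δσ_z = 3×2120/(2π×1.8²) × 0.031923 = 312.42 × 0.031923 = 9.973 kPa

Δσ_z ≈ 9.97 kPa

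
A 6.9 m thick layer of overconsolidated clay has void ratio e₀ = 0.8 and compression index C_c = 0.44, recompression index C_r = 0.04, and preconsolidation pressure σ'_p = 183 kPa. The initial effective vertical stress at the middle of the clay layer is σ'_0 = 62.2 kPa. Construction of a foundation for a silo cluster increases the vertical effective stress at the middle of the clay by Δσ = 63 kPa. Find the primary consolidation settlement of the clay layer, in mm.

Final effective stress: σ'_f = 62.2 + 63 = 125.2 kPa.
σ'_f = 125.2 ≤ σ'_p = 183 kPa, so the clay remains overconsolidated and only the recompression index applies:
S_c = C_r·H/(1+e₀)·log₁₀(σ'_f/σ'_0) = 0.04×6.9/1.8×log₁₀(125.2/62.2)
    = 0.15333 × 0.30381 = 0.04658 m

S_c ≈ 46.6 mm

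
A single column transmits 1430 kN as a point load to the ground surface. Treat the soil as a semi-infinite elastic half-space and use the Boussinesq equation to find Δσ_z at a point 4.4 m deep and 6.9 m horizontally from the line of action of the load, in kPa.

Boussinesq vertical stress below a point load on an elastic half-space:
Δσ_z = 3P/(2πz²) · [1 + (r/z)²]^(−5/2)
r/z = 6.9/4.4 = 1.5682; [1+(r/z)²]^(−5/2) = 0.044933.
Δσ_z = 3×1430/(2π×4.4²) × 0.044933 = 35.267 × 0.044933 = 1.585 kPa

Δσ_z ≈ 1.58 kPa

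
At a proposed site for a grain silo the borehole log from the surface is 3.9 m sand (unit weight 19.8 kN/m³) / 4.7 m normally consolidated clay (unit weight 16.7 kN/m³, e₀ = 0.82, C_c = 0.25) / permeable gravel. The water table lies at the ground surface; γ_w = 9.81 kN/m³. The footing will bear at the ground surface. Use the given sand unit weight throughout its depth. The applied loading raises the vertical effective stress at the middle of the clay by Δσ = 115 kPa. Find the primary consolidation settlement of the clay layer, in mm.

Mid-depth of clay below the ground surface: z = 3.9 + 4.7/2 = 6.25 m.
Total vertical stress at mid-clay: σ_v = 19.8×3.9 + 16.7×2.35 = 116.47 kPa.
Pore pressure: u = 9.81×(6.25 − 0) = 61.312 kPa.
Initial effective stress: σ'_0 = σ_v − u = 116.47 − 61.312 = 55.158 kPa.
Final effective stress: σ'_f = σ'_0 + Δσ = 55.158 + 115 = 170.16 kPa.
Normally consolidated clay, so the full stress increment lies on the virgin compression line:
S_c = C_c·H/(1+e₀)·log₁₀(σ'_f/σ'_0) = 0.25×4.7/(1+0.82)×log₁₀(170.16/55.158)
    = 0.6456 × 0.48925 = 0.3159 m

S_c ≈ 316 mm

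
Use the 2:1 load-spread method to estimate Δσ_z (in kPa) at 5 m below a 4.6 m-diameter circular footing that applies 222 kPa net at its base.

Δσ_z ≈ 51 kPa

By the 2:1 method the load spreads at 1 horizontal : 2 vertical, so at depth z the loaded area has grown by z in each plan dimension:
Δσ ≈ qD²/(D+z)² = 222×4.6²/(4.6+5)² = 50.971 kPa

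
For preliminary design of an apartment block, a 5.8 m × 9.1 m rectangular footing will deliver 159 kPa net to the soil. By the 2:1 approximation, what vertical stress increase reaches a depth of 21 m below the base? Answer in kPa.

Δσ_z ≈ 10.4 kPa

By the 2:1 method the load spreads at 1 horizontal : 2 vertical, so at depth z the loaded area has grown by z in each plan dimension:
Δσ = qBL/((B+z)(L+z)) = 159×5.8×9.1/((5.8+21)(9.1+21)) = 10.403 kPa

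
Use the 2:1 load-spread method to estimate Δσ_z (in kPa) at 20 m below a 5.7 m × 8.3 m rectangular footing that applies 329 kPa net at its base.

Δσ_z ≈ 21.4 kPa

By the 2:1 method the load spreads at 1 horizontal : 2 vertical, so at depth z the loaded area has grown by z in each plan dimension:
Δσ = qBL/((B+z)(L+z)) = 329×5.7×8.3/((5.7+20)(8.3+20)) = 21.401 kPa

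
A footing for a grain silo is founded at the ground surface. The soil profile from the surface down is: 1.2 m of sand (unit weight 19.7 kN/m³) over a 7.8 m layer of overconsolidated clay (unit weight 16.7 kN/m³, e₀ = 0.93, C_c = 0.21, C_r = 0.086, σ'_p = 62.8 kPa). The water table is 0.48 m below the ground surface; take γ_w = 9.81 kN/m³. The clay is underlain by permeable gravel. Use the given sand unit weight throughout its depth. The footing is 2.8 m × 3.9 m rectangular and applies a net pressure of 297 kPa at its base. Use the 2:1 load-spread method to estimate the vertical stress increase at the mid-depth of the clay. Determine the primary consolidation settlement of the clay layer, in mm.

Mid-depth of clay below the ground surface: z = 1.2 + 7.8/2 = 5.1 m.
Total vertical stress at mid-clay: σ_v = 19.7×1.2 + 16.7×3.9 = 88.77 kPa.
Pore pressure: u = 9.81×(5.1 − 0.48) = 45.322 kPa.
Initial effective stress: σ'_0 = σ_v − u = 88.77 − 45.322 = 43.448 kPa.
Stress increase at mid-clay by the 2:1 spreading method:
Δσ = qBL/((B+z)(L+z)) = 297×2.8×3.9/((2.8+5.1)(3.9+5.1)) = 45.615 kPa
Final effective stress: σ'_f = 43.448 + 45.615 = 89.063 kPa.
σ'_f = 89.063 > σ'_p = 62.8 kPa, so the stress path crosses the preconsolidation pressure — recompression up to σ'_p, then virgin compression beyond:
S_c = H/(1+e₀)·[C_r·log₁₀(σ'_p/σ'_0) + C_c·log₁₀(σ'_f/σ'_p)]
    = 7.8/1.93 × [0.086×log₁₀(62.8/43.448) + 0.21×log₁₀(89.063/62.8)]
    = 4.0415 × [0.013759 + 0.031865] = 0.1844 m

S_c ≈ 184 mm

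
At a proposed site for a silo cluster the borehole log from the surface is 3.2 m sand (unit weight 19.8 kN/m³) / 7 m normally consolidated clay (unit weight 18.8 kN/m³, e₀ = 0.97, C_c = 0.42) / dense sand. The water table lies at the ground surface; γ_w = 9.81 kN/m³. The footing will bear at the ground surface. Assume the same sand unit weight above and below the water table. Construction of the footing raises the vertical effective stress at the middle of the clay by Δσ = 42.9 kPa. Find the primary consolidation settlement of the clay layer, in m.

S_c ≈ 0.335 m

Mid-depth of clay below the ground surface: z = 3.2 + 7/2 = 6.7 m.
Total vertical stress at mid-clay: σ_v = 19.8×3.2 + 18.8×3.5 = 129.16 kPa.
Pore pressure: u = 9.81×(6.7 − 0) = 65.727 kPa.
Initial effective stress: σ'_0 = σ_v − u = 129.16 − 65.727 = 63.433 kPa.
Final effective stress: σ'_f = σ'_0 + Δσ = 63.433 + 42.9 = 106.33 kPa.
Normally consolidated clay, so the full stress increment lies on the virgin compression line:
S_c = C_c·H/(1+e₀)·log₁₀(σ'_f/σ'_0) = 0.42×7/(1+0.97)×log₁₀(106.33/63.433)
    = 1.4924 × 0.22434 = 0.3348 m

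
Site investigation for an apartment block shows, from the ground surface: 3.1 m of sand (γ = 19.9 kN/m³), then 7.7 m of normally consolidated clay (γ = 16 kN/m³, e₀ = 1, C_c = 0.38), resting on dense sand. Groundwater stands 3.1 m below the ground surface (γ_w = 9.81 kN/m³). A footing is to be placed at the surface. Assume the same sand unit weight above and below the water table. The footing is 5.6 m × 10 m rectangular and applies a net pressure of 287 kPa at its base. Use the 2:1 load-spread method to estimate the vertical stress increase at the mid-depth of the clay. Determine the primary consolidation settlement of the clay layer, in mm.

Mid-depth of clay below the ground surface: z = 3.1 + 7.7/2 = 6.95 m.
Total vertical stress at mid-clay: σ_v = 19.9×3.1 + 16×3.85 = 123.29 kPa.
Pore pressure: u = 9.81×(6.95 − 3.1) = 37.769 kPa.
Initial effective stress: σ'_0 = σ_v − u = 123.29 − 37.769 = 85.521 kPa.
Stress increase at mid-clay by the 2:1 spreading method:
Δσ = qBL/((B+z)(L+z)) = 287×5.6×10/((5.6+6.95)(10+6.95)) = 75.554 kPa
Final effective stress: σ'_f = σ'_0 + Δσ = 85.521 + 75.554 = 161.07 kPa.
Normally consolidated clay, so the full stress increment lies on the virgin compression line:
S_c = C_c·H/(1+e₀)·log₁₀(σ'_f/σ'_0) = 0.38×7.7/(1+1)×log₁₀(161.07/85.521)
    = 1.463 × 0.27494 = 0.4022 m

S_c ≈ 402 mm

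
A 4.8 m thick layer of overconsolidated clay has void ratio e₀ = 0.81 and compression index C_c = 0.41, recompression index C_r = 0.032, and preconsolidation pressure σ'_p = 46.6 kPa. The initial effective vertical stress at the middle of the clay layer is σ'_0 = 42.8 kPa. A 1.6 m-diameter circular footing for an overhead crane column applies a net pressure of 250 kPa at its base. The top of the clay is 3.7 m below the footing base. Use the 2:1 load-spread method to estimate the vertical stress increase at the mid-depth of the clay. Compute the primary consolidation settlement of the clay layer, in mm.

Mid-depth of clay below the footing base: z = 3.7 + 4.8/2 = 6.1 m.
Stress increase at mid-clay by the 2:1 spreading method:
Δσ ≈ qD²/(D+z)² = 250×1.6²/(1.6+6.1)² = 10.794 kPa
Final effective stress: σ'_f = 42.8 + 10.794 = 53.594 kPa.
σ'_f = 53.594 > σ'_p = 46.6 kPa, so the stress path crosses the preconsolidation pressure — recompression up to σ'_p, then virgin compression beyond:
S_c = H/(1+e₀)·[C_r·log₁₀(σ'_p/σ'_0) + C_c·log₁₀(σ'_f/σ'_p)]
    = 4.8/1.81 × [0.032×log₁₀(46.6/42.8) + 0.41×log₁₀(53.594/46.6)]
    = 2.6519 × [0.0011821 + 0.024899] = 0.06916 m

S_c ≈ 69.2 mm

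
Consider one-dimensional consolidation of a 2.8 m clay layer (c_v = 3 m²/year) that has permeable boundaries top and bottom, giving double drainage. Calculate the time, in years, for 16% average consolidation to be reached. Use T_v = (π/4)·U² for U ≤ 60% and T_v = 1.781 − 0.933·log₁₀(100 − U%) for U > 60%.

Drainage path length: H_d = H/2 = 1.4 m (double drainage).
U ≤ 60%: T_v = (π/4)·U² = (π/4)×0.16² = 0.020106.
t = T_v·H_d²/c_v = 0.020106×1.4²/3 = 0.01314 years.

t ≈ 0.0131 years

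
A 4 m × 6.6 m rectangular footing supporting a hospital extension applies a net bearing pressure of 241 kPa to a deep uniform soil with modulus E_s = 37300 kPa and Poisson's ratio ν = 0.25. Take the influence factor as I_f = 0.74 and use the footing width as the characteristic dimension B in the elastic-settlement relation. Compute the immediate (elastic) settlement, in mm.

S_e ≈ 17.9 mm

Immediate (elastic) settlement: S_e = q·B·(1−ν²)/E_s · I_f.
S_e = 241 × 4 × (1 − 0.25²) / 37300 × 0.74
    = 241 × 4 × 0.9375 / 37300 × 0.74
    = 0.01793 m = 17.93 mm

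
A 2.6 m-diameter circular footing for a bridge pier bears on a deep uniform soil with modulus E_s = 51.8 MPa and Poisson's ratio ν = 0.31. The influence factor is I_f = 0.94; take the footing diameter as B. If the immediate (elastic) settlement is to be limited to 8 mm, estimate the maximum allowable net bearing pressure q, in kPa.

q ≈ 188 kPa

E_s = 51.8 MPa = 51800 kPa.
S_e = q·B·(1−ν²)/E_s · I_f  ⇒  q = S_e·E_s / (B·(1−ν²)·I_f).
q = 0.008 × 51800 / (2.6 × 0.9039 × 0.94) = 187.6 kPa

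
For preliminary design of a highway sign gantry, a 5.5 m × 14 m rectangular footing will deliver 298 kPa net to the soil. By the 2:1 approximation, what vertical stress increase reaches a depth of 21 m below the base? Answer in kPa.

Δσ_z ≈ 24.7 kPa

By the 2:1 method the load spreads at 1 horizontal : 2 vertical, so at depth z the loaded area has grown by z in each plan dimension:
Δσ = qBL/((B+z)(L+z)) = 298×5.5×14/((5.5+21)(14+21)) = 24.74 kPa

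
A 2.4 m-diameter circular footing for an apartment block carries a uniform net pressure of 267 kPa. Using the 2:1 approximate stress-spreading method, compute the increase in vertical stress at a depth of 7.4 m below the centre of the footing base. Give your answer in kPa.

Δσ_z ≈ 16 kPa

By the 2:1 method the load spreads at 1 horizontal : 2 vertical, so at depth z the loaded area has grown by z in each plan dimension:
Δσ ≈ qD²/(D+z)² = 267×2.4²/(2.4+7.4)² = 16.013 kPa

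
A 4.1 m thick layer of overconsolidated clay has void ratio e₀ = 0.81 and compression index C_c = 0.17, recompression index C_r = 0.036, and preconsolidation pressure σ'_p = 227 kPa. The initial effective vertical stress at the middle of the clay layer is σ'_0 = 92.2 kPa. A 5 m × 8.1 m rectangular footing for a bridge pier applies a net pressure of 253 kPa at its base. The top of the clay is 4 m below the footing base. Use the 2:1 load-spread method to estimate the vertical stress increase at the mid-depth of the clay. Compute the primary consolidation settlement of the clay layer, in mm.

S_c ≈ 19 mm

Mid-depth of clay below the footing base: z = 4 + 4.1/2 = 6.05 m.
Stress increase at mid-clay by the 2:1 spreading method:
Δσ = qBL/((B+z)(L+z)) = 253×5×8.1/((5+6.05)(8.1+6.05)) = 65.533 kPa
Final effective stress: σ'_f = 92.2 + 65.533 = 157.73 kPa.
σ'_f = 157.73 ≤ σ'_p = 227 kPa, so the clay remains overconsolidated and only the recompression index applies:
S_c = C_r·H/(1+e₀)·log₁₀(σ'_f/σ'_0) = 0.036×4.1/1.81×log₁₀(157.73/92.2)
    = 0.081547 × 0.23318 = 0.01902 m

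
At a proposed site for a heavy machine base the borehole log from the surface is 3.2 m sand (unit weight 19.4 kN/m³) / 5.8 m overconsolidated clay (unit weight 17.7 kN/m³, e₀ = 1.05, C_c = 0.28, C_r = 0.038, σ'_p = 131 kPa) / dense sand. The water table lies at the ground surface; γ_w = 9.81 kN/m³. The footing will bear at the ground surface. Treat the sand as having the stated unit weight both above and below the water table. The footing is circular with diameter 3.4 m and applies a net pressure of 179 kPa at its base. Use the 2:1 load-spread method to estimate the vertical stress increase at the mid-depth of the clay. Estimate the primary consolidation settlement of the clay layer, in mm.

S_c ≈ 16.6 mm

Mid-depth of clay below the ground surface: z = 3.2 + 5.8/2 = 6.1 m.
Total vertical stress at mid-clay: σ_v = 19.4×3.2 + 17.7×2.9 = 113.41 kPa.
Pore pressure: u = 9.81×(6.1 − 0) = 59.841 kPa.
Initial effective stress: σ'_0 = σ_v − u = 113.41 − 59.841 = 53.569 kPa.
Stress increase at mid-clay by the 2:1 spreading method:
Δσ ≈ qD²/(D+z)² = 179×3.4²/(3.4+6.1)² = 22.928 kPa
Final effective stress: σ'_f = 53.569 + 22.928 = 76.497 kPa.
σ'_f = 76.497 ≤ σ'_p = 131 kPa, so the clay remains overconsolidated and only the recompression index applies:
S_c = C_r·H/(1+e₀)·log₁₀(σ'_f/σ'_0) = 0.038×5.8/2.05×log₁₀(76.497/53.569)
    = 0.10751 × 0.15473 = 0.01664 m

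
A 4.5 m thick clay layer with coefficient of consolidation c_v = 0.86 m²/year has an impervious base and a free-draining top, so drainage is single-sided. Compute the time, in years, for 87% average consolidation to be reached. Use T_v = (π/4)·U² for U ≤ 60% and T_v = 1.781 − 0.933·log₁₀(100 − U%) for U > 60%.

t ≈ 17.5 years

Drainage path length: H_d = H = 4.5 m (single drainage).
U > 60%: T_v = 1.781 − 0.933·log₁₀(100 − 87) = 0.74169.
t = T_v·H_d²/c_v = 0.74169×4.5²/0.86 = 17.46 years.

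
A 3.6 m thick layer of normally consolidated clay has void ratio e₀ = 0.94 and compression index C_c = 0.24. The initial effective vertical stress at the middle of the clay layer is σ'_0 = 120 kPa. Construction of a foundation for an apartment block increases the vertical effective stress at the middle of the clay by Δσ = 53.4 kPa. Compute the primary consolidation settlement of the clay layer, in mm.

Final effective stress: σ'_f = σ'_0 + Δσ = 120 + 53.4 = 173.4 kPa.
Normally consolidated clay, so the full stress increment lies on the virgin compression line:
S_c = C_c·H/(1+e₀)·log₁₀(σ'_f/σ'_0) = 0.24×3.6/(1+0.94)×log₁₀(173.4/120)
    = 0.44536 × 0.15987 = 0.0712 m

S_c ≈ 71.2 mm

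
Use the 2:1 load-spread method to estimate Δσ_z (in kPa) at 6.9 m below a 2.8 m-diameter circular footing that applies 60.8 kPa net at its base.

By the 2:1 method the load spreads at 1 horizontal : 2 vertical, so at depth z the loaded area has grown by z in each plan dimension:
Δσ ≈ qD²/(D+z)² = 60.8×2.8²/(2.8+6.9)² = 5.0661 kPa

Δσ_z ≈ 5.07 kPa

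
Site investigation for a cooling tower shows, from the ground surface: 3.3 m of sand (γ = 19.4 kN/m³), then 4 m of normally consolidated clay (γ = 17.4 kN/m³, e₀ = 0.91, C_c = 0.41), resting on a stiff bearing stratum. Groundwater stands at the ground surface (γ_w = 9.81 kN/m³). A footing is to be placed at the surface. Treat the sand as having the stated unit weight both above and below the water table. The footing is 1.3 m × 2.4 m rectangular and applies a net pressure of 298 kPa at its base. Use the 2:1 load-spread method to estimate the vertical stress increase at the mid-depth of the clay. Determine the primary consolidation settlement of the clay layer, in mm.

S_c ≈ 123 mm

Mid-depth of clay below the ground surface: z = 3.3 + 4/2 = 5.3 m.
Total vertical stress at mid-clay: σ_v = 19.4×3.3 + 17.4×2 = 98.82 kPa.
Pore pressure: u = 9.81×(5.3 − 0) = 51.993 kPa.
Initial effective stress: σ'_0 = σ_v − u = 98.82 − 51.993 = 46.827 kPa.
Stress increase at mid-clay by the 2:1 spreading method:
Δσ = qBL/((B+z)(L+z)) = 298×1.3×2.4/((1.3+5.3)(2.4+5.3)) = 18.295 kPa
Final effective stress: σ'_f = σ'_0 + Δσ = 46.827 + 18.295 = 65.122 kPa.
Normally consolidated clay, so the full stress increment lies on the virgin compression line:
S_c = C_c·H/(1+e₀)·log₁₀(σ'_f/σ'_0) = 0.41×4/(1+0.91)×log₁₀(65.122/46.827)
    = 0.85864 × 0.14323 = 0.123 m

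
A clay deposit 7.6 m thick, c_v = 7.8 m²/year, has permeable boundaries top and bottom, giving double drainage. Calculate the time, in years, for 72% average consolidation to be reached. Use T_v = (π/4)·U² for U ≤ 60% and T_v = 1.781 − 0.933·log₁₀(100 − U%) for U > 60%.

Drainage path length: H_d = H/2 = 3.8 m (double drainage).
U > 60%: T_v = 1.781 − 0.933·log₁₀(100 − 72) = 0.4308.
t = T_v·H_d²/c_v = 0.4308×3.8²/7.8 = 0.7975 years.

t ≈ 0.798 years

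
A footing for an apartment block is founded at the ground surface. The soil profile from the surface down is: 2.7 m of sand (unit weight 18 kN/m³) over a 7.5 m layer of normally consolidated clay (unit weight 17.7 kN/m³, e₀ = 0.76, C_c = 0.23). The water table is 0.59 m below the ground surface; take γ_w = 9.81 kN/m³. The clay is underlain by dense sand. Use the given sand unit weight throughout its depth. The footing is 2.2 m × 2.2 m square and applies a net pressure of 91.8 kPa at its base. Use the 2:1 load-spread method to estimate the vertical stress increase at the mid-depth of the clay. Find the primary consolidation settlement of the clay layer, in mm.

S_c ≈ 41.8 mm

Mid-depth of clay below the ground surface: z = 2.7 + 7.5/2 = 6.45 m.
Total vertical stress at mid-clay: σ_v = 18×2.7 + 17.7×3.75 = 114.97 kPa.
Pore pressure: u = 9.81×(6.45 − 0.59) = 57.487 kPa.
Initial effective stress: σ'_0 = σ_v − u = 114.97 − 57.487 = 57.483 kPa.
Stress increase at mid-clay by the 2:1 spreading method:
Δσ = qBL/((B+z)(L+z)) = 91.8×2.2×2.2/((2.2+6.45)(2.2+6.45)) = 5.9382 kPa
Final effective stress: σ'_f = σ'_0 + Δσ = 57.483 + 5.9382 = 63.421 kPa.
Normally consolidated clay, so the full stress increment lies on the virgin compression line:
S_c = C_c·H/(1+e₀)·log₁₀(σ'_f/σ'_0) = 0.23×7.5/(1+0.76)×log₁₀(63.421/57.483)
    = 0.98011 × 0.042694 = 0.04184 m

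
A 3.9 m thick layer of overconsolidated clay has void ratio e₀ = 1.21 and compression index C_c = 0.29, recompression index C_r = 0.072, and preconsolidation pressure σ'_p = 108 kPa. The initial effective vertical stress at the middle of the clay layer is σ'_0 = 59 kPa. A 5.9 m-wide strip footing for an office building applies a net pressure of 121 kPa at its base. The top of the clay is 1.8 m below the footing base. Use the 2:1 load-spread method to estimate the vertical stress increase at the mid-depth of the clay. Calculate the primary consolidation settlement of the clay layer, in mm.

S_c ≈ 79.6 mm

Mid-depth of clay below the footing base: z = 1.8 + 3.9/2 = 3.75 m.
Stress increase at mid-clay by the 2:1 spreading method:
Δσ = qB/(B+z) = 121×5.9/(5.9+3.75) = 73.979 kPa
Final effective stress: σ'_f = 59 + 73.979 = 132.98 kPa.
σ'_f = 132.98 > σ'_p = 108 kPa, so the stress path crosses the preconsolidation pressure — recompression up to σ'_p, then virgin compression beyond:
S_c = H/(1+e₀)·[C_r·log₁₀(σ'_p/σ'_0) + C_c·log₁₀(σ'_f/σ'_p)]
    = 3.9/2.21 × [0.072×log₁₀(108/59) + 0.29×log₁₀(132.98/108)]
    = 1.7647 × [0.018905 + 0.026205] = 0.07961 m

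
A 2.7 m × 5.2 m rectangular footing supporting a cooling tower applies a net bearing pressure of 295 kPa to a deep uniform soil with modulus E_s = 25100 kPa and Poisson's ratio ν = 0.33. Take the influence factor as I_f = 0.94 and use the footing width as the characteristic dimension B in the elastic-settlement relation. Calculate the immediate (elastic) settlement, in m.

Immediate (elastic) settlement: S_e = q·B·(1−ν²)/E_s · I_f.
S_e = 295 × 2.7 × (1 − 0.33²) / 25100 × 0.94
    = 295 × 2.7 × 0.8911 / 25100 × 0.94
    = 0.02658 m

S_e ≈ 0.0266 m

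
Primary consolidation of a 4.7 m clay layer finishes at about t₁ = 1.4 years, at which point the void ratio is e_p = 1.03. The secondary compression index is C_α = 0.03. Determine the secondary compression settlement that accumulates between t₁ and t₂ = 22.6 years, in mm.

S_s ≈ 83.9 mm

Secondary compression: S_s = C_α·H/(1+e_p)·log₁₀(t₂/t₁)
S_s = 0.03×4.7/(1+1.03)×log₁₀(22.6/1.4)
    = 0.06946 × 1.208 = 0.0839 m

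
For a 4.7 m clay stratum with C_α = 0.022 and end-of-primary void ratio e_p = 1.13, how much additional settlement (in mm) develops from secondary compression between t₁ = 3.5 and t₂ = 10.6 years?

S_s ≈ 23.4 mm

Secondary compression: S_s = C_α·H/(1+e_p)·log₁₀(t₂/t₁)
S_s = 0.022×4.7/(1+1.13)×log₁₀(10.6/3.5)
    = 0.04854 × 0.4812 = 0.02336 m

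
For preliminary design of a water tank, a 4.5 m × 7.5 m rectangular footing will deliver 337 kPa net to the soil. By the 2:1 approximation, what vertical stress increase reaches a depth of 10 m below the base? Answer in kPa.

Δσ_z ≈ 44.8 kPa

By the 2:1 method the load spreads at 1 horizontal : 2 vertical, so at depth z the loaded area has grown by z in each plan dimension:
Δσ = qBL/((B+z)(L+z)) = 337×4.5×7.5/((4.5+10)(7.5+10)) = 44.823 kPa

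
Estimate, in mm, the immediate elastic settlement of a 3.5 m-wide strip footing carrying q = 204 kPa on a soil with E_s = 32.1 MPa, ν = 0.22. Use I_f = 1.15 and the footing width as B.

S_e ≈ 24.3 mm

Immediate (elastic) settlement: S_e = q·B·(1−ν²)/E_s · I_f.
E_s = 32.1 MPa = 32100 kPa.
S_e = 204 × 3.5 × (1 − 0.22²) / 32100 × 1.15
    = 204 × 3.5 × 0.9516 / 32100 × 1.15
    = 0.02434 m = 24.34 mm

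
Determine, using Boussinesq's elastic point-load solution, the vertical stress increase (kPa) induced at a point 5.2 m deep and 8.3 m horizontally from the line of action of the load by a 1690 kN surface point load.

Δσ_z ≈ 1.26 kPa

Boussinesq vertical stress below a point load on an elastic half-space:
Δσ_z = 3P/(2πz²) · [1 + (r/z)²]^(−5/2)
r/z = 8.3/5.2 = 1.5962; [1+(r/z)²]^(−5/2) = 0.042182.
Δσ_z = 3×1690/(2π×5.2²) × 0.042182 = 29.842 × 0.042182 = 1.259 kPa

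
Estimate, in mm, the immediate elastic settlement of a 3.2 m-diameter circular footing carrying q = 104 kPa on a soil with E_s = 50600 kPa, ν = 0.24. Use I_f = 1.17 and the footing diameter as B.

S_e ≈ 7.25 mm

Immediate (elastic) settlement: S_e = q·B·(1−ν²)/E_s · I_f.
S_e = 104 × 3.2 × (1 − 0.24²) / 50600 × 1.17
    = 104 × 3.2 × 0.9424 / 50600 × 1.17
    = 0.007252 m = 7.252 mm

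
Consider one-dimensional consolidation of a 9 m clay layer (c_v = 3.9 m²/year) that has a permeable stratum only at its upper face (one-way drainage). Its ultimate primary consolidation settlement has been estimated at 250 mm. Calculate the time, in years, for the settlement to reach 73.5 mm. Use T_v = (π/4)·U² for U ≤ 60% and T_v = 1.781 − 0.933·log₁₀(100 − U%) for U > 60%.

Drainage path length: H_d = H = 9 m (single drainage).
U = S(t)/S_ult = 73.5/250 = 0.294.
U ≤ 60%: T_v = (π/4)·U² = (π/4)×0.294² = 0.067887.
t = T_v·H_d²/c_v = 0.067887×9²/3.9 = 1.41 years.

t ≈ 1.41 years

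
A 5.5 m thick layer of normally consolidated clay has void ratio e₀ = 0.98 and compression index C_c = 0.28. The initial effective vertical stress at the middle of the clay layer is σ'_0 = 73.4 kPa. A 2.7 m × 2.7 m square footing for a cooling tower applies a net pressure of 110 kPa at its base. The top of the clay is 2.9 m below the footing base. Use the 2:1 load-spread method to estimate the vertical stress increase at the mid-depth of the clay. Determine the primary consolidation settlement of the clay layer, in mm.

S_c ≈ 49.2 mm

Mid-depth of clay below the footing base: z = 2.9 + 5.5/2 = 5.65 m.
Stress increase at mid-clay by the 2:1 spreading method:
Δσ = qBL/((B+z)(L+z)) = 110×2.7×2.7/((2.7+5.65)(2.7+5.65)) = 11.501 kPa
Final effective stress: σ'_f = σ'_0 + Δσ = 73.4 + 11.501 = 84.901 kPa.
Normally consolidated clay, so the full stress increment lies on the virgin compression line:
S_c = C_c·H/(1+e₀)·log₁₀(σ'_f/σ'_0) = 0.28×5.5/(1+0.98)×log₁₀(84.901/73.4)
    = 0.77778 × 0.063217 = 0.04917 m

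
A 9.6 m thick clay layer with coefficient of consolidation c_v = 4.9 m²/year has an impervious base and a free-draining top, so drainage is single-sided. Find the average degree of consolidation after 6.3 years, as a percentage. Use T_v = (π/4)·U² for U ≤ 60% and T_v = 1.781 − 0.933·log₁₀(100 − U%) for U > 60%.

U ≈ 64.5 %

Drainage path length: H_d = H = 9.6 m (single drainage).
T_v = c_v·t/H_d² = 4.9×6.3/9.6² = 0.33496.
T_v = 0.33496 corresponds to the U > 60% branch:
U = 1 − 10^((1.781 − T_v)/0.933)/100 = 0.6453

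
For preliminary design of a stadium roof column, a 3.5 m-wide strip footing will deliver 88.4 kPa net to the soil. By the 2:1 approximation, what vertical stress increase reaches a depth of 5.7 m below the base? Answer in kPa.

By the 2:1 method the load spreads at 1 horizontal : 2 vertical, so at depth z the loaded area has grown by z in each plan dimension:
Δσ = qB/(B+z) = 88.4×3.5/(3.5+5.7) = 33.63 kPa

Δσ_z ≈ 33.6 kPa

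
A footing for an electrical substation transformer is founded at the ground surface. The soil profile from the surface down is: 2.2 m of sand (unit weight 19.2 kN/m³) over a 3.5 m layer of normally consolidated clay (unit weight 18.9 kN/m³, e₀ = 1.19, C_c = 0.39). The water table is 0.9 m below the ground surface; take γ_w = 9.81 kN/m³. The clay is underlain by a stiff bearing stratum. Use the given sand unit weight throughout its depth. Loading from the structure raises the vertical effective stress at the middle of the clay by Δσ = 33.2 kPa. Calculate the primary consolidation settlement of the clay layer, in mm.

Mid-depth of clay below the ground surface: z = 2.2 + 3.5/2 = 3.95 m.
Total vertical stress at mid-clay: σ_v = 19.2×2.2 + 18.9×1.75 = 75.315 kPa.
Pore pressure: u = 9.81×(3.95 − 0.9) = 29.921 kPa.
Initial effective stress: σ'_0 = σ_v − u = 75.315 − 29.921 = 45.394 kPa.
Final effective stress: σ'_f = σ'_0 + Δσ = 45.394 + 33.2 = 78.594 kPa.
Normally consolidated clay, so the full stress increment lies on the virgin compression line:
S_c = C_c·H/(1+e₀)·log₁₀(σ'_f/σ'_0) = 0.39×3.5/(1+1.19)×log₁₀(78.594/45.394)
    = 0.62329 × 0.23839 = 0.1486 m

S_c ≈ 149 mm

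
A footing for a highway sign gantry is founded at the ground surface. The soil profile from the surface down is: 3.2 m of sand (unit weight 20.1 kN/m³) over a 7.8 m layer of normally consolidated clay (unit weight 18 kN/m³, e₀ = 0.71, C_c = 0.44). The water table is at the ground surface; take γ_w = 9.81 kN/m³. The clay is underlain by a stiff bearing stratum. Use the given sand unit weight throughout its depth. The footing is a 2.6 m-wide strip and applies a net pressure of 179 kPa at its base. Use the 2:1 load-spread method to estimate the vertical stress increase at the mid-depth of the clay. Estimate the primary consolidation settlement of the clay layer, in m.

Mid-depth of clay below the ground surface: z = 3.2 + 7.8/2 = 7.1 m.
Total vertical stress at mid-clay: σ_v = 20.1×3.2 + 18×3.9 = 134.52 kPa.
Pore pressure: u = 9.81×(7.1 − 0) = 69.651 kPa.
Initial effective stress: σ'_0 = σ_v − u = 134.52 − 69.651 = 64.869 kPa.
Stress increase at mid-clay by the 2:1 spreading method:
Δσ = qB/(B+z) = 179×2.6/(2.6+7.1) = 47.979 kPa
Final effective stress: σ'_f = σ'_0 + Δσ = 64.869 + 47.979 = 112.85 kPa.
Normally consolidated clay, so the full stress increment lies on the virgin compression line:
S_c = C_c·H/(1+e₀)·log₁₀(σ'_f/σ'_0) = 0.44×7.8/(1+0.71)×log₁₀(112.85/64.869)
    = 2.007 × 0.24046 = 0.4826 m

S_c ≈ 0.483 m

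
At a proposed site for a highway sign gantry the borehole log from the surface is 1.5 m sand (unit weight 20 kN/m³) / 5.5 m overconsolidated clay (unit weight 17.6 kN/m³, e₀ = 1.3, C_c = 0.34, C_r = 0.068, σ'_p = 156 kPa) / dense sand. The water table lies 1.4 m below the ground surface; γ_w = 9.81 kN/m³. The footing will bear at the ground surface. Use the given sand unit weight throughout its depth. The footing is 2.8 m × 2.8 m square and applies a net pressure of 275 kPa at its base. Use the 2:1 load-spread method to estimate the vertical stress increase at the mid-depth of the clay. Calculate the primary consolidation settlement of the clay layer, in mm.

S_c ≈ 43.8 mm

Mid-depth of clay below the ground surface: z = 1.5 + 5.5/2 = 4.25 m.
Total vertical stress at mid-clay: σ_v = 20×1.5 + 17.6×2.75 = 78.4 kPa.
Pore pressure: u = 9.81×(4.25 − 1.4) = 27.959 kPa.
Initial effective stress: σ'_0 = σ_v − u = 78.4 − 27.959 = 50.441 kPa.
Stress increase at mid-clay by the 2:1 spreading method:
Δσ = qBL/((B+z)(L+z)) = 275×2.8×2.8/((2.8+4.25)(2.8+4.25)) = 43.378 kPa
Final effective stress: σ'_f = 50.441 + 43.378 = 93.819 kPa.
σ'_f = 93.819 ≤ σ'_p = 156 kPa, so the clay remains overconsolidated and only the recompression index applies:
S_c = C_r·H/(1+e₀)·log₁₀(σ'_f/σ'_0) = 0.068×5.5/2.3×log₁₀(93.819/50.441)
    = 0.16261 × 0.26951 = 0.04382 m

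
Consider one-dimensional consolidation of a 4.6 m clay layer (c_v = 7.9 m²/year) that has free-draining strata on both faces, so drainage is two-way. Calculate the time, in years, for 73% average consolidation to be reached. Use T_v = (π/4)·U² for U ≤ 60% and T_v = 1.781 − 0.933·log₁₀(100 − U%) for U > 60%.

Drainage path length: H_d = H/2 = 2.3 m (double drainage).
U > 60%: T_v = 1.781 − 0.933·log₁₀(100 − 73) = 0.44554.
t = T_v·H_d²/c_v = 0.44554×2.3²/7.9 = 0.2983 years.

t ≈ 0.298 years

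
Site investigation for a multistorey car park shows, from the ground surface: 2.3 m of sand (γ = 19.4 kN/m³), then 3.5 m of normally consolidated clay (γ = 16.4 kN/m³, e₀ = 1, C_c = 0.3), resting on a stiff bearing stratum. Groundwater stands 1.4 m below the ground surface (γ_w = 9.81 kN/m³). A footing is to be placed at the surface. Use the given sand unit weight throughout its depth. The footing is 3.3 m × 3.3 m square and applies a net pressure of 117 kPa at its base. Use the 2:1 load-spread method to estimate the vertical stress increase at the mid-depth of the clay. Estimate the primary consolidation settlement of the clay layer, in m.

Mid-depth of clay below the ground surface: z = 2.3 + 3.5/2 = 4.05 m.
Total vertical stress at mid-clay: σ_v = 19.4×2.3 + 16.4×1.75 = 73.32 kPa.
Pore pressure: u = 9.81×(4.05 − 1.4) = 25.997 kPa.
Initial effective stress: σ'_0 = σ_v − u = 73.32 − 25.997 = 47.323 kPa.
Stress increase at mid-clay by the 2:1 spreading method:
Δσ = qBL/((B+z)(L+z)) = 117×3.3×3.3/((3.3+4.05)(3.3+4.05)) = 23.585 kPa
Final effective stress: σ'_f = σ'_0 + Δσ = 47.323 + 23.585 = 70.908 kPa.
Normally consolidated clay, so the full stress increment lies on the virgin compression line:
S_c = C_c·H/(1+e₀)·log₁₀(σ'_f/σ'_0) = 0.3×3.5/(1+1)×log₁₀(70.908/47.323)
    = 0.525 × 0.17562 = 0.0922 m

S_c ≈ 0.0922 m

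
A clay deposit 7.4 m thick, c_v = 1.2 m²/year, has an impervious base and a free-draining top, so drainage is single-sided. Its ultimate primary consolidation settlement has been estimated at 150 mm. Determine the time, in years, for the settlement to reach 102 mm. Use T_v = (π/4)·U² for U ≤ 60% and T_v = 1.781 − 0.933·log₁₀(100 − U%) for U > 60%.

Drainage path length: H_d = H = 7.4 m (single drainage).
U = S(t)/S_ult = 102/150 = 0.68.
U > 60%: T_v = 1.781 − 0.933·log₁₀(100 − 68) = 0.3767.
t = T_v·H_d²/c_v = 0.3767×7.4²/1.2 = 17.19 years.

t ≈ 17.2 years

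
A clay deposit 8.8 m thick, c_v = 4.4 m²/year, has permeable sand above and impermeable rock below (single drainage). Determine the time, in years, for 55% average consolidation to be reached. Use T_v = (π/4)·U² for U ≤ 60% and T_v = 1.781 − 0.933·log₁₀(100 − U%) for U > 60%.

Drainage path length: H_d = H = 8.8 m (single drainage).
U ≤ 60%: T_v = (π/4)·U² = (π/4)×0.55² = 0.23758.
t = T_v·H_d²/c_v = 0.23758×8.8²/4.4 = 4.181 years.

t ≈ 4.18 years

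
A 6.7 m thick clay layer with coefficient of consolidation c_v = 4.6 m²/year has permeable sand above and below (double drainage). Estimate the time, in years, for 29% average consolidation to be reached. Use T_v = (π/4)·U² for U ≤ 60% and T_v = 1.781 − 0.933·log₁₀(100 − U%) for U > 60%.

Drainage path length: H_d = H/2 = 3.35 m (double drainage).
U ≤ 60%: T_v = (π/4)·U² = (π/4)×0.29² = 0.066052.
t = T_v·H_d²/c_v = 0.066052×3.35²/4.6 = 0.1611 years.

t ≈ 0.161 years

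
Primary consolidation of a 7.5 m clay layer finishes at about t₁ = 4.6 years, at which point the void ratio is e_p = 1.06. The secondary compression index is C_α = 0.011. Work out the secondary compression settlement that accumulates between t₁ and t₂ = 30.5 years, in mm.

S_s ≈ 32.9 mm

Secondary compression: S_s = C_α·H/(1+e_p)·log₁₀(t₂/t₁)
S_s = 0.011×7.5/(1+1.06)×log₁₀(30.5/4.6)
    = 0.04005 × 0.8215 = 0.0329 m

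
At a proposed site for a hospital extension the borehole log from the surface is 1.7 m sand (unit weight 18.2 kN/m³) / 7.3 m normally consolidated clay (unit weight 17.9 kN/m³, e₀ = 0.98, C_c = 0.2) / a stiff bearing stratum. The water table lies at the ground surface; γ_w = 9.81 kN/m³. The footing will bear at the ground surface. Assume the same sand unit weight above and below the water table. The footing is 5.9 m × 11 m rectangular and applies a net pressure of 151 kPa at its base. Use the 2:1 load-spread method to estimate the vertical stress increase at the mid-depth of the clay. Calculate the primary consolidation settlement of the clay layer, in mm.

Mid-depth of clay below the ground surface: z = 1.7 + 7.3/2 = 5.35 m.
Total vertical stress at mid-clay: σ_v = 18.2×1.7 + 17.9×3.65 = 96.275 kPa.
Pore pressure: u = 9.81×(5.35 − 0) = 52.483 kPa.
Initial effective stress: σ'_0 = σ_v − u = 96.275 − 52.483 = 43.792 kPa.
Stress increase at mid-clay by the 2:1 spreading method:
Δσ = qBL/((B+z)(L+z)) = 151×5.9×11/((5.9+5.35)(11+5.35)) = 53.278 kPa
Final effective stress: σ'_f = σ'_0 + Δσ = 43.792 + 53.278 = 97.07 kPa.
Normally consolidated clay, so the full stress increment lies on the virgin compression line:
S_c = C_c·H/(1+e₀)·log₁₀(σ'_f/σ'_0) = 0.2×7.3/(1+0.98)×log₁₀(97.07/43.792)
    = 0.73737 × 0.34569 = 0.2549 m

S_c ≈ 255 mm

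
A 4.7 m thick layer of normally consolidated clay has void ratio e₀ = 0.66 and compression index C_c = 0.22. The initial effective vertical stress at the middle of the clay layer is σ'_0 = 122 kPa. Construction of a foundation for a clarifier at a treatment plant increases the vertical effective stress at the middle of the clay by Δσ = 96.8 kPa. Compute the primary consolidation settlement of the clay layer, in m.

S_c ≈ 0.158 m

Final effective stress: σ'_f = σ'_0 + Δσ = 122 + 96.8 = 218.8 kPa.
Normally consolidated clay, so the full stress increment lies on the virgin compression line:
S_c = C_c·H/(1+e₀)·log₁₀(σ'_f/σ'_0) = 0.22×4.7/(1+0.66)×log₁₀(218.8/122)
    = 0.62289 × 0.25369 = 0.158 m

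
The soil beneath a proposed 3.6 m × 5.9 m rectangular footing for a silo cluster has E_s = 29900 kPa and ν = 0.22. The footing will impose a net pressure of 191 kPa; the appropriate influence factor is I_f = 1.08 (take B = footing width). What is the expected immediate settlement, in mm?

Immediate (elastic) settlement: S_e = q·B·(1−ν²)/E_s · I_f.
S_e = 191 × 3.6 × (1 − 0.22²) / 29900 × 1.08
    = 191 × 3.6 × 0.9516 / 29900 × 1.08
    = 0.02363 m = 23.63 mm

S_e ≈ 23.6 mm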